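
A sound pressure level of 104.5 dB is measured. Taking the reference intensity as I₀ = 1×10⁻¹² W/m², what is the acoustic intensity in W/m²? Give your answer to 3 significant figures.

0.0282 W/m²

I/I₀ = 10^(104.5/10) = 2.818e+10, so I = 2.818e+10 × 10⁻¹² W/m².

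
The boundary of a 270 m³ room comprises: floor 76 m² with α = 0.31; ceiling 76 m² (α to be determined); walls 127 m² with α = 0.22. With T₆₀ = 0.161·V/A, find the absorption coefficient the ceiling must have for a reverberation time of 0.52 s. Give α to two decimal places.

A = 0.161·V/T₆₀ = 0.161·270/0.52 = 83.60 m² sabins.
Absorption from the other surfaces = 76·0.31 + 127·0.22 = 51.50 m², so the ceiling must supply 32.10 m² over 76 m².
α = 32.10/76 = 0.422.

0.42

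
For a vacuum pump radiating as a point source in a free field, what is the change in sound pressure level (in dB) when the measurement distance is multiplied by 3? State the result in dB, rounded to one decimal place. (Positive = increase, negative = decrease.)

A point source loses 6 dB per doubling of distance; generally ΔL = −20·log₁₀(r₂/r₁).
ΔL = −20·log₁₀(3) = -9.54 dB.

-9.5 dB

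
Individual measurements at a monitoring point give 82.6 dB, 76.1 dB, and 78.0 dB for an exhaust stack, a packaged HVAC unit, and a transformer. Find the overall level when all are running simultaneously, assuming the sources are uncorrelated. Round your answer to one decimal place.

For uncorrelated sources the intensities add, so convert each level to linear form, sum, and take 10·log₁₀ of the total.
Σ 10^(L/10) = 10^(82.6/10) + 10^(76.1/10) + 10^(78.0/10) = 2.858e+08.
L_total = 10·log₁₀(2.858e+08) = 84.56 dB.

84.6 dB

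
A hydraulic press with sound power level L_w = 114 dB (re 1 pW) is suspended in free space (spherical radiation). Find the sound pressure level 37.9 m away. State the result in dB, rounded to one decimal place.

The power spreads over a sphere of area 4π·r², so L_p = L_w − 10·log₁₀(4π·r²).
4π·r² = 1.805e+04 m², 10·log₁₀ of that is 42.565 dB.
L_p = 114 − 42.565 = 71.44 dB.

71.4 dB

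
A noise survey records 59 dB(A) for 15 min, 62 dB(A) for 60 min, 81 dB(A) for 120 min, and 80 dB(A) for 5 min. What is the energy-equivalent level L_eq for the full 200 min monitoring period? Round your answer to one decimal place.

The energy average is taken in the linear domain: L_eq = 10·log₁₀[(Σ tᵢ·10^(Lᵢ/10))/T], T = 200 min.
Σ tᵢ·10^(Lᵢ/10) = 15·10^(59/10) + 60·10^(62/10) + 120·10^(81/10) + 5·10^(80/10) = 1.571e+10.
L_eq = 10·log₁₀(1.571e+10/200) = 78.95 dB(A).

79.0 dB(A)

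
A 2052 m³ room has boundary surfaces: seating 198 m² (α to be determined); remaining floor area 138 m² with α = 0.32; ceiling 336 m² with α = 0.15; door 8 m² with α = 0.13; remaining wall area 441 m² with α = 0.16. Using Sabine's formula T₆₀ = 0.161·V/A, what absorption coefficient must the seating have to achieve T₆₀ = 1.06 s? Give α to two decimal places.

Required total absorption A = 0.161·2052/1.06 = 311.67 m².
Absorption from the other surfaces = 138·0.32 + 336·0.15 + 8·0.13 + 441·0.16 = 166.16 m², so the seating must supply 145.51 m² over 198 m².
α = 145.51/198 = 0.735.

0.73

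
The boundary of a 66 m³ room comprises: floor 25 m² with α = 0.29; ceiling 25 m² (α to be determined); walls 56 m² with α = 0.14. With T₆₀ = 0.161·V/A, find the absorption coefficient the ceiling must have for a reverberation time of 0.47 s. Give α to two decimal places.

0.30

Required total absorption A = 0.161·66/0.47 = 22.61 m².
Absorption from the other surfaces = 25·0.29 + 56·0.14 = 15.09 m², so the ceiling must supply 7.52 m² over 25 m².
α = 7.52/25 = 0.301.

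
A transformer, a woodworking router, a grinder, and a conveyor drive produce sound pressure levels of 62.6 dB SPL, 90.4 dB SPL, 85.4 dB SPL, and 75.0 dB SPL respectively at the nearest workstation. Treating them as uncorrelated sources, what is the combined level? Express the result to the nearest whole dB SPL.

92 dB SPL

For uncorrelated sources the intensities add, so convert each level to linear form, sum, and take 10·log₁₀ of the total.
Σ 10^(L/10) = 10^(62.6/10) + 10^(90.4/10) + 10^(85.4/10) + 10^(75.0/10) = 1.477e+09.
L_total = 10·log₁₀(1.477e+09) = 91.69 dB SPL.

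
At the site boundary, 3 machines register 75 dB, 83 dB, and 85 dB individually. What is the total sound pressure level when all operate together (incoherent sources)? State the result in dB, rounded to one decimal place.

87.4 dB

Incoherent sources combine by intensity addition: L_total = 10·log₁₀(Σ 10^(L_i/10)).
Σ 10^(L/10) = 10^(75/10) + 10^(83/10) + 10^(85/10) = 5.474e+08.
L_total = 10·log₁₀(5.474e+08) = 87.38 dB.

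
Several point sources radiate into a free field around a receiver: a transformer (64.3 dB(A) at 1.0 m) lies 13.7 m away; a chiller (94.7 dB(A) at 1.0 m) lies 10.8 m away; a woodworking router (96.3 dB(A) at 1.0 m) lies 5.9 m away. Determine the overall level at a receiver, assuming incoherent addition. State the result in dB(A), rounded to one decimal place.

81.7 dB(A)

First find each source's level at the receiver (point-source: −20·log₁₀(r/r_ref)), then combine on an intensity basis.
transformer: 64.3 − 20·log₁₀(13.7/1.0) = 64.3 − 22.73 = 41.57 dB(A).
chiller: 94.7 − 20·log₁₀(10.8/1.0) = 94.7 − 20.67 = 74.03 dB(A).
woodworking router: 96.3 − 20·log₁₀(5.9/1.0) = 96.3 − 15.42 = 80.88 dB(A).
Σ 10^(L/10) = 1.479e+08 → L_total = 10·log₁₀(1.479e+08) = 81.70 dB(A).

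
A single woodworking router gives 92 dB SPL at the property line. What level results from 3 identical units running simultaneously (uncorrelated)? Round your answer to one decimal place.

96.8 dB SPL

N identical incoherent sources raise the level by 10·log₁₀ N.
L_total = 92 + 10·log₁₀(3) = 92 + 4.771 = 96.77 dB SPL.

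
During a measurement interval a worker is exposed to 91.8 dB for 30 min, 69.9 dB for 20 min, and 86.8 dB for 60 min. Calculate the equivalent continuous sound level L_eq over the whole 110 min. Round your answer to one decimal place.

88.3 dB

The energy average is taken in the linear domain: L_eq = 10·log₁₀[(Σ tᵢ·10^(Lᵢ/10))/T], T = 110 min.
Σ tᵢ·10^(Lᵢ/10) = 30·10^(91.8/10) + 20·10^(69.9/10) + 60·10^(86.8/10) = 7.432e+10.
L_eq = 10·log₁₀(7.432e+10/110) = 88.30 dB.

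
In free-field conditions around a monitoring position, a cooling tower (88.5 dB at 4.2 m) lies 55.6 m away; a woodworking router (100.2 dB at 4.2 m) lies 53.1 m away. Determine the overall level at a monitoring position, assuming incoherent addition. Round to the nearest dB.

Propagate each source to the receiver with L = L_ref − 20·log₁₀(r/r_ref), then add intensities.
cooling tower: 88.5 − 20·log₁₀(55.6/4.2) = 88.5 − 22.44 = 66.06 dB.
woodworking router: 100.2 − 20·log₁₀(53.1/4.2) = 100.2 − 22.04 = 78.16 dB.
Σ 10^(L/10) = 6.955e+07 → L_total = 10·log₁₀(6.955e+07) = 78.42 dB.

78 dB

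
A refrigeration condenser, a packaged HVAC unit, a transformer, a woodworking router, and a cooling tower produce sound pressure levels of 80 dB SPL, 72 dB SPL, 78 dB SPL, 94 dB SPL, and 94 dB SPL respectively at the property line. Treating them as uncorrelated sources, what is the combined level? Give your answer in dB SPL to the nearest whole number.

97 dB SPL

Incoherent sources combine by intensity addition: L_total = 10·log₁₀(Σ 10^(L_i/10)).
Σ 10^(L/10) = 10^(80/10) + 10^(72/10) + 10^(78/10) + 10^(94/10) + 10^(94/10) = 5.203e+09.
L_total = 10·log₁₀(5.203e+09) = 97.16 dB SPL.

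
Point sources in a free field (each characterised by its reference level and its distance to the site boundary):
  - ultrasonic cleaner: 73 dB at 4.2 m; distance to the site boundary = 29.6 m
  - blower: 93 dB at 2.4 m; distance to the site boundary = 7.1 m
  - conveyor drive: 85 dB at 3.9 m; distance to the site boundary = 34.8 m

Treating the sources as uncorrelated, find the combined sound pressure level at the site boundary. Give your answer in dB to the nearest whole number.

84 dB

Apply inverse-square spreading to bring every level to the receiver, then sum 10^(L/10).
ultrasonic cleaner: 73 − 20·log₁₀(29.6/4.2) = 73 − 16.96 = 56.04 dB.
blower: 93 − 20·log₁₀(7.1/2.4) = 93 − 9.42 = 83.58 dB.
conveyor drive: 85 − 20·log₁₀(34.8/3.9) = 85 − 19.01 = 65.99 dB.
Σ 10^(L/10) = 2.324e+08 → L_total = 10·log₁₀(2.324e+08) = 83.66 dB.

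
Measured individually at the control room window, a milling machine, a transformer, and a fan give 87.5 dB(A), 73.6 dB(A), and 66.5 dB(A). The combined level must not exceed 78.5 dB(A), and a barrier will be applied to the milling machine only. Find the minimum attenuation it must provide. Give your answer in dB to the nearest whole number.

11 dB

Everything except the milling machine sums to 10^(73.6/10) + 10^(66.5/10) = 2.738e+07 in linear terms, 74.37 dB(A).
The limit corresponds to 10^(78.5/10) = 7.079e+07; subtracting the fixed part leaves 4.342e+07 for the milling machine, i.e. 76.38 dB(A).
So the milling machine must be reduced from 87.5 to 76.38 dB(A): IL = 11.12 dB.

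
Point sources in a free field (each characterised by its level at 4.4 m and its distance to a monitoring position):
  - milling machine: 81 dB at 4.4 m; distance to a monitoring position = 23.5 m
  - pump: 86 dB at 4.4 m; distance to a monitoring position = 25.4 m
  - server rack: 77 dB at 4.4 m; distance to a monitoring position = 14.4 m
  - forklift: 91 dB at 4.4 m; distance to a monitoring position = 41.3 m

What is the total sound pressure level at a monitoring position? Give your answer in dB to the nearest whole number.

75 dB

First find each source's level at the receiver (point-source: −20·log₁₀(r/r_ref)), then combine on an intensity basis.
milling machine: 81 − 20·log₁₀(23.5/4.4) = 81 − 14.55 = 66.45 dB.
pump: 86 − 20·log₁₀(25.4/4.4) = 86 − 15.23 = 70.77 dB.
server rack: 77 − 20·log₁₀(14.4/4.4) = 77 − 10.30 = 66.70 dB.
forklift: 91 − 20·log₁₀(41.3/4.4) = 91 − 19.45 = 71.55 dB.
Σ 10^(L/10) = 3.533e+07 → L_total = 10·log₁₀(3.533e+07) = 75.48 dB.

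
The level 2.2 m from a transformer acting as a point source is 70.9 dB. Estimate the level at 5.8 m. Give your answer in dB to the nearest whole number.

Spherical spreading from a point source gives a 20·log₁₀(r₂/r₁) drop.
L₂ = 70.9 − 20·log₁₀(5.8/2.2) = 70.9 − 8.420 = 62.48 dB.

62 dB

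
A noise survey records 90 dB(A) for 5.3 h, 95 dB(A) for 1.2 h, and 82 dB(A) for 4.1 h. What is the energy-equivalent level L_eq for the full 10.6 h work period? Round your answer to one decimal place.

Weight each interval's intensity by its duration and average over T = 10.6 h:
Σ tᵢ·10^(Lᵢ/10) = 5.3·10^(90/10) + 1.2·10^(95/10) + 4.1·10^(82/10) = 9.745e+09.
L_eq = 10·log₁₀(9.745e+09/10.6) = 89.63 dB(A).

89.6 dB(A)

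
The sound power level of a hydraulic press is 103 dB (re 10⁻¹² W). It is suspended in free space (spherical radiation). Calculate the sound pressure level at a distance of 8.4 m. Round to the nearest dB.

Free-field spherical radiation: L_p = L_w − 10·log₁₀(4π·r²), r = 8.4 m.
4π·r² = 886.7 m², 10·log₁₀ of that is 29.478 dB.
L_p = 103 − 29.478 = 73.52 dB.

74 dB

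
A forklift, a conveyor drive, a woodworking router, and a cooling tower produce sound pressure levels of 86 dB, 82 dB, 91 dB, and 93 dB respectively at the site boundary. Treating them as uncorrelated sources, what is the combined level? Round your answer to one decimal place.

Incoherent sources combine by intensity addition: L_total = 10·log₁₀(Σ 10^(L_i/10)).
Σ 10^(L/10) = 10^(86/10) + 10^(82/10) + 10^(91/10) + 10^(93/10) = 3.811e+09.
L_total = 10·log₁₀(3.811e+09) = 95.81 dB.

95.8 dB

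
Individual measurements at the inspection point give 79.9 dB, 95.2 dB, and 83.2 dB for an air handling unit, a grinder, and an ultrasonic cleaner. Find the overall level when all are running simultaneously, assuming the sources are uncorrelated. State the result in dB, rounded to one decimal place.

For uncorrelated sources the intensities add, so convert each level to linear form, sum, and take 10·log₁₀ of the total.
Σ 10^(L/10) = 10^(79.9/10) + 10^(95.2/10) + 10^(83.2/10) = 3.618e+09.
L_total = 10·log₁₀(3.618e+09) = 95.58 dB.

95.6 dB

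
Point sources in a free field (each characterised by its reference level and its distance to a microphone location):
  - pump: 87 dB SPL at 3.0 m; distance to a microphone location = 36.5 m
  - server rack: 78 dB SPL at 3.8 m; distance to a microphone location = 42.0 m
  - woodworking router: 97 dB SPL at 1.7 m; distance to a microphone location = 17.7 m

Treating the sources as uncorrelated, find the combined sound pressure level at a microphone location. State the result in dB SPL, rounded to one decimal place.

77.0 dB SPL

Propagate each source to the receiver with L = L_ref − 20·log₁₀(r/r_ref), then add intensities.
pump: 87 − 20·log₁₀(36.5/3.0) = 87 − 21.70 = 65.30 dB SPL.
server rack: 78 − 20·log₁₀(42.0/3.8) = 78 − 20.87 = 57.13 dB SPL.
woodworking router: 97 − 20·log₁₀(17.7/1.7) = 97 − 20.35 = 76.65 dB SPL.
Σ 10^(L/10) = 5.014e+07 → L_total = 10·log₁₀(5.014e+07) = 77.00 dB SPL.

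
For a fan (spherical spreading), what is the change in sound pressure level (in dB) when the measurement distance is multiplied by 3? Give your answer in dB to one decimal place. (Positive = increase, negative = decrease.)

-9.5 dB

With spherical spreading the level changes by −20·log₁₀(r₂/r₁).
ΔL = −20·log₁₀(3) = -9.54 dB.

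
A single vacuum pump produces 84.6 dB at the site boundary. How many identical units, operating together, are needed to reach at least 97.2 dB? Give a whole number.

Need L₁ + 10·log₁₀ N ≥ 97.2, i.e. log₁₀ N ≥ 1.26.
N ≥ 10^(12.6/10) = 18.197, so N = 19.

19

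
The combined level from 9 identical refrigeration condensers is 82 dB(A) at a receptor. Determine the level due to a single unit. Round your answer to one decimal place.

For N identical incoherent sources L_total = L₁ + 10·log₁₀ N, so L₁ = 82 − 10·log₁₀(9) = 82 − 9.542.

72.5 dB(A)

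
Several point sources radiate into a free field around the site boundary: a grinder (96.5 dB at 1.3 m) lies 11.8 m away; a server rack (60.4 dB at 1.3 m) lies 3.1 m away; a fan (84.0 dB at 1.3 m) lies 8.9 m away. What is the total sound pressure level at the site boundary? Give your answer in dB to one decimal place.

Apply inverse-square spreading to bring every level to the receiver, then sum 10^(L/10).
grinder: 96.5 − 20·log₁₀(11.8/1.3) = 96.5 − 19.16 = 77.34 dB.
server rack: 60.4 − 20·log₁₀(3.1/1.3) = 60.4 − 7.55 = 52.85 dB.
fan: 84.0 − 20·log₁₀(8.9/1.3) = 84.0 − 16.71 = 67.29 dB.
Σ 10^(L/10) = 5.977e+07 → L_total = 10·log₁₀(5.977e+07) = 77.76 dB.

77.8 dB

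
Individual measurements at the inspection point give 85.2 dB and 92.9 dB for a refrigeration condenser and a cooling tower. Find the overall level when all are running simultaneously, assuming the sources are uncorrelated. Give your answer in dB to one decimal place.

Incoherent sources combine by intensity addition: L_total = 10·log₁₀(Σ 10^(L_i/10)).
Σ 10^(L/10) = 10^(85.2/10) + 10^(92.9/10) = 2.281e+09.
L_total = 10·log₁₀(2.281e+09) = 93.58 dB.

93.6 dB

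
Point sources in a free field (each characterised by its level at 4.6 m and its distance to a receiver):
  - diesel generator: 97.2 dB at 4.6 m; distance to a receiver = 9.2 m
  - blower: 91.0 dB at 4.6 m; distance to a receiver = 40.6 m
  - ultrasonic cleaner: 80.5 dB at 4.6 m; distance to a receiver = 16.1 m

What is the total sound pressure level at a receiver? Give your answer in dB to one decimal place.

91.3 dB

Propagate each source to the receiver with L = L_ref − 20·log₁₀(r/r_ref), then add intensities.
diesel generator: 97.2 − 20·log₁₀(9.2/4.6) = 97.2 − 6.02 = 91.18 dB.
blower: 91.0 − 20·log₁₀(40.6/4.6) = 91.0 − 18.92 = 72.08 dB.
ultrasonic cleaner: 80.5 − 20·log₁₀(16.1/4.6) = 80.5 − 10.88 = 69.62 dB.
Σ 10^(L/10) = 1.337e+09 → L_total = 10·log₁₀(1.337e+09) = 91.26 dB.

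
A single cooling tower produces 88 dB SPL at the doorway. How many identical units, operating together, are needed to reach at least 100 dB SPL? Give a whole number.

N identical sources give L₁ + 10·log₁₀ N, so require 10·log₁₀ N ≥ 100 − 88 = 12.0 dB.
N ≥ 10^(12.0/10) = 15.849, so N = 16.

16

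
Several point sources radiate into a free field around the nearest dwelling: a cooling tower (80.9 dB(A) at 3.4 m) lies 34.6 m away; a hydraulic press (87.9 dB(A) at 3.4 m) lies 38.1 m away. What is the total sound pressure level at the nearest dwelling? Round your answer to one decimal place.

67.9 dB(A)

First find each source's level at the receiver (point-source: −20·log₁₀(r/r_ref)), then combine on an intensity basis.
cooling tower: 80.9 − 20·log₁₀(34.6/3.4) = 80.9 − 20.15 = 60.75 dB(A).
hydraulic press: 87.9 − 20·log₁₀(38.1/3.4) = 87.9 − 20.99 = 66.91 dB(A).
Σ 10^(L/10) = 6.098e+06 → L_total = 10·log₁₀(6.098e+06) = 67.85 dB(A).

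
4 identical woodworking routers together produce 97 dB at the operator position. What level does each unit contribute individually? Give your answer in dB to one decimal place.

4 equal contributions raise the level by 10·log₁₀ 4 = 6.021 dB, so each unit alone gives 97 − 6.021.

91.0 dB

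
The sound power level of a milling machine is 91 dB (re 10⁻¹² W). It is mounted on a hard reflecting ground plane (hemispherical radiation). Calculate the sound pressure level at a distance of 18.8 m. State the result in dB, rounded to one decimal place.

The power spreads over a hemisphere of area 2π·r², so L_p = L_w − 10·log₁₀(2π·r²).
2π·r² = 2221 m², 10·log₁₀ of that is 33.465 dB.
L_p = 91 − 33.465 = 57.54 dB.

57.5 dB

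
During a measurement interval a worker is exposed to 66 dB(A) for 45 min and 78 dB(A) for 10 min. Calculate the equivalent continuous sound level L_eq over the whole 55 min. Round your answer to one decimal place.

71.7 dB(A)

The energy average is taken in the linear domain: L_eq = 10·log₁₀[(Σ tᵢ·10^(Lᵢ/10))/T], T = 55 min.
Σ tᵢ·10^(Lᵢ/10) = 45·10^(66/10) + 10·10^(78/10) = 8.101e+08.
L_eq = 10·log₁₀(8.101e+08/55) = 71.68 dB(A).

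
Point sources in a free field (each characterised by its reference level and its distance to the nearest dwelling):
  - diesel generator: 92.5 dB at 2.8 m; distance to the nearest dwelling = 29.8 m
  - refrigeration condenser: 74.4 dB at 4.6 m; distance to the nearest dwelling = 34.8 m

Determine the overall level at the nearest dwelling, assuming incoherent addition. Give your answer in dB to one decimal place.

First find each source's level at the receiver (point-source: −20·log₁₀(r/r_ref)), then combine on an intensity basis.
diesel generator: 92.5 − 20·log₁₀(29.8/2.8) = 92.5 − 20.54 = 71.96 dB.
refrigeration condenser: 74.4 − 20·log₁₀(34.8/4.6) = 74.4 − 17.58 = 56.82 dB.
Σ 10^(L/10) = 1.618e+07 → L_total = 10·log₁₀(1.618e+07) = 72.09 dB.

72.1 dB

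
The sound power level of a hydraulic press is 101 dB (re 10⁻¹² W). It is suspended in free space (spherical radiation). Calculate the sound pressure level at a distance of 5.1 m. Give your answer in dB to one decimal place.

The power spreads over a sphere of area 4π·r², so L_p = L_w − 10·log₁₀(4π·r²).
4π·r² = 326.9 m², 10·log₁₀ of that is 25.144 dB.
L_p = 101 − 25.144 = 75.86 dB.

75.9 dB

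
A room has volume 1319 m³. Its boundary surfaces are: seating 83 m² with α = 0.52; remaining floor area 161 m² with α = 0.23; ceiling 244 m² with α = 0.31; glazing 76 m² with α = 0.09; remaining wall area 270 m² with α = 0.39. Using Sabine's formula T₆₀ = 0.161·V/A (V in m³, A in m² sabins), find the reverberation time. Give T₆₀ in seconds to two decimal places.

0.79 s

Total absorption A = 83·0.52 + 161·0.23 + 244·0.31 + 76·0.09 + 270·0.39 = 267.97 m² sabins.
T₆₀ = 0.161 × 1319 / 267.97 = 0.792 s.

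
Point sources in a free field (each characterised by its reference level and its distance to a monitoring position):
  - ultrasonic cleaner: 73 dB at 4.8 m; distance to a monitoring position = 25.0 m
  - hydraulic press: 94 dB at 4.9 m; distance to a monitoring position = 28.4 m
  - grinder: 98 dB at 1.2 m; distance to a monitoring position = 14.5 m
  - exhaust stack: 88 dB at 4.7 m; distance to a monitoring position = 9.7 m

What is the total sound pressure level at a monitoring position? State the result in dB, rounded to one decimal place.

Propagate each source to the receiver with L = L_ref − 20·log₁₀(r/r_ref), then add intensities.
ultrasonic cleaner: 73 − 20·log₁₀(25.0/4.8) = 73 − 14.33 = 58.67 dB.
hydraulic press: 94 − 20·log₁₀(28.4/4.9) = 94 − 15.26 = 78.74 dB.
grinder: 98 − 20·log₁₀(14.5/1.2) = 98 − 21.64 = 76.36 dB.
exhaust stack: 88 − 20·log₁₀(9.7/4.7) = 88 − 6.29 = 81.71 dB.
Σ 10^(L/10) = 2.669e+08 → L_total = 10·log₁₀(2.669e+08) = 84.26 dB.

84.3 dB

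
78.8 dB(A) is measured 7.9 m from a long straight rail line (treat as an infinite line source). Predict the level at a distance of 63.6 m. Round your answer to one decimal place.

Line-source attenuation: ΔL = 10·log₁₀(r₂/r₁) = 10·log₁₀(63.6/7.9) = 9.058 dB.
L₂ = 78.8 − 10·log₁₀(63.6/7.9) = 78.8 − 9.058 = 69.74 dB(A).

69.7 dB(A)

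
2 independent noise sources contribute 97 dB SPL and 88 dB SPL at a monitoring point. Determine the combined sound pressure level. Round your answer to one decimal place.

97.5 dB SPL

Incoherent sources combine by intensity addition: L_total = 10·log₁₀(Σ 10^(L_i/10)).
Σ 10^(L/10) = 10^(97/10) + 10^(88/10) = 5.643e+09.
L_total = 10·log₁₀(5.643e+09) = 97.51 dB SPL.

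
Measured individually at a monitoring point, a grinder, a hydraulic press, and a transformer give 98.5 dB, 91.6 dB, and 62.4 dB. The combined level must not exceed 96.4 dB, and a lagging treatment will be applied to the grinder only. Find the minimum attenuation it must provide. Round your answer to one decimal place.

Everything except the grinder sums to 10^(91.6/10) + 10^(62.4/10) = 1.447e+09 in linear terms, 91.61 dB.
The limit corresponds to 10^(96.4/10) = 4.365e+09; subtracting the fixed part leaves 2.918e+09 for the grinder, i.e. 94.65 dB.
So the grinder must be reduced from 98.5 to 94.65 dB: IL = 3.85 dB.

3.8 dB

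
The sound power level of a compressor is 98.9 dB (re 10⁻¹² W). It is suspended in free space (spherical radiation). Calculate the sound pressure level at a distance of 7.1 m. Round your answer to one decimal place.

The power spreads over a sphere of area 4π·r², so L_p = L_w − 10·log₁₀(4π·r²).
4π·r² = 633.5 m², 10·log₁₀ of that is 28.017 dB.
L_p = 98.9 − 28.017 = 70.88 dB.

70.9 dB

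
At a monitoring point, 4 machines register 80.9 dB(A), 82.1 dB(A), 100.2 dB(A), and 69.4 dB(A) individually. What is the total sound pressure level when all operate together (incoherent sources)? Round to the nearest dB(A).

Incoherent sources combine by intensity addition: L_total = 10·log₁₀(Σ 10^(L_i/10)).
Σ 10^(L/10) = 10^(80.9/10) + 10^(82.1/10) + 10^(100.2/10) + 10^(69.4/10) = 1.077e+10.
L_total = 10·log₁₀(1.077e+10) = 100.32 dB(A).

100 dB(A)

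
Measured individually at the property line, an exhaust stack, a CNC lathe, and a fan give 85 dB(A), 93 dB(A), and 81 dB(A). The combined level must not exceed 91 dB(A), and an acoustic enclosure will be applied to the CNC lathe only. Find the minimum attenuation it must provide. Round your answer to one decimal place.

3.9 dB

Everything except the CNC lathe sums to 10^(85/10) + 10^(81/10) = 4.421e+08 in linear terms, 86.46 dB(A).
To meet 91 dB(A) overall, the treated CNC lathe may contribute at most 10^(91/10) − 4.421e+08 = 8.168e+08, i.e. 89.12 dB(A).
Required insertion loss = 93 − 89.12 = 3.88 dB.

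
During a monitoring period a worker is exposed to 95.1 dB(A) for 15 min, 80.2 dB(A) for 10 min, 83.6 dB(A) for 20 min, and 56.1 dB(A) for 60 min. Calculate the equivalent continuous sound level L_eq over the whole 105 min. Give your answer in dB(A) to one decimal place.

87.1 dB(A)

The energy average is taken in the linear domain: L_eq = 10·log₁₀[(Σ tᵢ·10^(Lᵢ/10))/T], T = 105 min.
Σ tᵢ·10^(Lᵢ/10) = 15·10^(95.1/10) + 10·10^(80.2/10) + 20·10^(83.6/10) + 60·10^(56.1/10) = 5.419e+10.
L_eq = 10·log₁₀(5.419e+10/105) = 87.13 dB(A).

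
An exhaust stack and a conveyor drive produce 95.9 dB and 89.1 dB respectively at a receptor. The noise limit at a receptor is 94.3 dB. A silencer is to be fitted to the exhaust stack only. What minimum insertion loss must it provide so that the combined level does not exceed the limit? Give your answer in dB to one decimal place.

3.2 dB

Fixed contribution from the other source: Σ 10^(L/10) = 10^(89.1/10) = 8.128e+08 (89.10 dB).
The limit corresponds to 10^(94.3/10) = 2.692e+09; subtracting the fixed part leaves 1.879e+09 for the exhaust stack, i.e. 92.74 dB.
Required insertion loss = 95.9 − 92.74 = 3.16 dB.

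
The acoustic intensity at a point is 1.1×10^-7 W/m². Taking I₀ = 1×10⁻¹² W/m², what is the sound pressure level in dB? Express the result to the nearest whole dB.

I/I₀ = 1.1×10^-7/10⁻¹² = 1.1×10^5, and L = 10·log₁₀(I/I₀).
L = 10·(0.0414 + 5) = 50.41 dB.

50 dB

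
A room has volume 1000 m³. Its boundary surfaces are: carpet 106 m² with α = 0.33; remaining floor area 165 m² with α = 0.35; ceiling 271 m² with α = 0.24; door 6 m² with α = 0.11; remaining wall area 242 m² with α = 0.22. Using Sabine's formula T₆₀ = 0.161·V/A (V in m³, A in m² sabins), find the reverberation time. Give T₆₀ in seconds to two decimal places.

Summing Sᵢαᵢ: 106·0.33 + 165·0.35 + 271·0.24 + 6·0.11 + 242·0.22 = 211.67 m².
T₆₀ = 0.161 × 1000 / 211.67 = 0.761 s.

0.76 s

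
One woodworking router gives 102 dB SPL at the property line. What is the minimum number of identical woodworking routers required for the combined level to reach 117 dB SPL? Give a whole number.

32

The shortfall is 117 − 102 = 15.0 dB, and N units add 10·log₁₀ N, so need 10·log₁₀ N ≥ 15.0.
N ≥ 10^(15.0/10) = 31.623, so N = 32.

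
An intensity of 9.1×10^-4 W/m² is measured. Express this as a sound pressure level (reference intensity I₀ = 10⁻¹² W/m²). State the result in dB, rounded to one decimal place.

Dividing by I₀ shifts the exponent by 12: I/I₀ = 9.1×10^8.
L = 10·(0.9590 + 8) = 89.59 dB.

89.6 dB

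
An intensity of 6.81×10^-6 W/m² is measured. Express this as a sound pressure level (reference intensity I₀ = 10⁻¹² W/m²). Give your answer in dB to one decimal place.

68.3 dB

L = 10·log₁₀(I/I₀) = 10·log₁₀(6.81×10^-6/10⁻¹²) = 10·log₁₀(6.81×10^6).
L = 10·(0.8331 + 6) = 68.33 dB.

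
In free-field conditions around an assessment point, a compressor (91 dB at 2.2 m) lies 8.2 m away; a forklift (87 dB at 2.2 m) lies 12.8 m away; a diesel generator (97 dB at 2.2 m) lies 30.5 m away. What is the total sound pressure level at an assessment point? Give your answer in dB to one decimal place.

81.2 dB

Propagate each source to the receiver with L = L_ref − 20·log₁₀(r/r_ref), then add intensities.
compressor: 91 − 20·log₁₀(8.2/2.2) = 91 − 11.43 = 79.57 dB.
forklift: 87 − 20·log₁₀(12.8/2.2) = 87 − 15.30 = 71.70 dB.
diesel generator: 97 − 20·log₁₀(30.5/2.2) = 97 − 22.84 = 74.16 dB.
Σ 10^(L/10) = 1.315e+08 → L_total = 10·log₁₀(1.315e+08) = 81.19 dB.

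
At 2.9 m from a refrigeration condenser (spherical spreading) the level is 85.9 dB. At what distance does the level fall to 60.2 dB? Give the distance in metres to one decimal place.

The 25.7 dB drop corresponds to a distance ratio of 10^(25.7/20) for a point source.
r₂ = 2.9·10^((85.9−60.2)/20) = 2.9·10^(25.7/20) = 55.90 m.

55.9 m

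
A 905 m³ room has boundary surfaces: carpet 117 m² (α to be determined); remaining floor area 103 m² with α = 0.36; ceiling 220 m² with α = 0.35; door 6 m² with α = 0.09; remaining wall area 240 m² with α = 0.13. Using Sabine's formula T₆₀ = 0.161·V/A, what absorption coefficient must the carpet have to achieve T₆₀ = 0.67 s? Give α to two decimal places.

0.61

From T₆₀ = 0.161·V/A, the target T₆₀ = 0.67 s needs A = 0.161·905/0.67 = 217.47 m².
Absorption from the other surfaces = 103·0.36 + 220·0.35 + 6·0.09 + 240·0.13 = 145.82 m², so the carpet must supply 71.65 m² over 117 m².
α = 71.65/117 = 0.612.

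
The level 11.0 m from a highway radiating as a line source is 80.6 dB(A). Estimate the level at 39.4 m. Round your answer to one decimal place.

75.1 dB(A)

Line-source attenuation: ΔL = 10·log₁₀(r₂/r₁) = 10·log₁₀(39.4/11.0) = 5.541 dB.
L₂ = 80.6 − 10·log₁₀(39.4/11.0) = 80.6 − 5.541 = 75.06 dB(A).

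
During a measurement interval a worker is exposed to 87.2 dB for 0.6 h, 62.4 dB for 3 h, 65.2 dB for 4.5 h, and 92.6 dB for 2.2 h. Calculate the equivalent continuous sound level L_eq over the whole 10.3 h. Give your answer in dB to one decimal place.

86.2 dB

The energy average is taken in the linear domain: L_eq = 10·log₁₀[(Σ tᵢ·10^(Lᵢ/10))/T], T = 10.3 h.
Σ tᵢ·10^(Lᵢ/10) = 0.6·10^(87.2/10) + 3·10^(62.4/10) + 4.5·10^(65.2/10) + 2.2·10^(92.6/10) = 4.338e+09.
L_eq = 10·log₁₀(4.338e+09/10.3) = 86.24 dB.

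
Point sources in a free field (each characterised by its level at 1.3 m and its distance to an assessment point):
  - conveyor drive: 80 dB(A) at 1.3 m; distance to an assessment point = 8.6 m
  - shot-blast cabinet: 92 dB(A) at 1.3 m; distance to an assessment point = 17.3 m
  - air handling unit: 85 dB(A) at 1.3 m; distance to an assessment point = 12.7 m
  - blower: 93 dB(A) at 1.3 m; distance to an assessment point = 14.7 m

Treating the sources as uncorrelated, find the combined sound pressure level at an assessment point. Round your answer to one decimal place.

74.8 dB(A)

Apply inverse-square spreading to bring every level to the receiver, then sum 10^(L/10).
conveyor drive: 80 − 20·log₁₀(8.6/1.3) = 80 − 16.41 = 63.59 dB(A).
shot-blast cabinet: 92 − 20·log₁₀(17.3/1.3) = 92 − 22.48 = 69.52 dB(A).
air handling unit: 85 − 20·log₁₀(12.7/1.3) = 85 − 19.80 = 65.20 dB(A).
blower: 93 − 20·log₁₀(14.7/1.3) = 93 − 21.07 = 71.93 dB(A).
Σ 10^(L/10) = 3.015e+07 → L_total = 10·log₁₀(3.015e+07) = 74.79 dB(A).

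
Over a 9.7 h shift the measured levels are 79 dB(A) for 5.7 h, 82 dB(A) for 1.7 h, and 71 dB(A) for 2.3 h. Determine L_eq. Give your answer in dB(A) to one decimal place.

78.9 dB(A)

The energy average is taken in the linear domain: L_eq = 10·log₁₀[(Σ tᵢ·10^(Lᵢ/10))/T], T = 9.7 h.
Σ tᵢ·10^(Lᵢ/10) = 5.7·10^(79/10) + 1.7·10^(82/10) + 2.3·10^(71/10) = 7.512e+08.
L_eq = 10·log₁₀(7.512e+08/9.7) = 78.89 dB(A).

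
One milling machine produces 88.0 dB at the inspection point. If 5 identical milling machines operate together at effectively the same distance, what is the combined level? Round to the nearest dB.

N identical incoherent sources raise the level by 10·log₁₀ N.
L_total = 88.0 + 10·log₁₀(5) = 88.0 + 6.990 = 94.99 dB.

95 dB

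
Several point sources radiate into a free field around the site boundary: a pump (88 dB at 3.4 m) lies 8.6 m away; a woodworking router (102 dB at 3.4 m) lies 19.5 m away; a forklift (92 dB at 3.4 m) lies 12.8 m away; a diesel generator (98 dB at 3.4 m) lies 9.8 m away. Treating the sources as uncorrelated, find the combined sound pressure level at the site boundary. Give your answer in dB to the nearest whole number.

92 dB

Apply inverse-square spreading to bring every level to the receiver, then sum 10^(L/10).
pump: 88 − 20·log₁₀(8.6/3.4) = 88 − 8.06 = 79.94 dB.
woodworking router: 102 − 20·log₁₀(19.5/3.4) = 102 − 15.17 = 86.83 dB.
forklift: 92 − 20·log₁₀(12.8/3.4) = 92 − 11.51 = 80.49 dB.
diesel generator: 98 − 20·log₁₀(9.8/3.4) = 98 − 9.19 = 88.81 dB.
Σ 10^(L/10) = 1.452e+09 → L_total = 10·log₁₀(1.452e+09) = 91.62 dB.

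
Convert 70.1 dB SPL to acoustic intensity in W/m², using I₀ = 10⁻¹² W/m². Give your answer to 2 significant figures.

1.0e-05 W/m²

I/I₀ = 10^(70.1/10) = 1.023e+07, so I = 1.023e+07 × 10⁻¹² W/m².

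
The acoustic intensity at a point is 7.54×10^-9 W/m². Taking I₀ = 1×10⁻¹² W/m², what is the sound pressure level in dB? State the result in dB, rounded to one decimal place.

I/I₀ = 7.54×10^-9/10⁻¹² = 7.54×10^3, and L = 10·log₁₀(I/I₀).
L = 10·(0.8774 + 3) = 38.77 dB.

38.8 dB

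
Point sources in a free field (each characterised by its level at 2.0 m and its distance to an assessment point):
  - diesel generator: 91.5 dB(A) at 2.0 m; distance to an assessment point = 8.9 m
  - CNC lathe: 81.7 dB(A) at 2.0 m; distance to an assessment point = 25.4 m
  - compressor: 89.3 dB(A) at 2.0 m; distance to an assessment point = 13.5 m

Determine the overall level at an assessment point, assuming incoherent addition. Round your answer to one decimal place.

Propagate each source to the receiver with L = L_ref − 20·log₁₀(r/r_ref), then add intensities.
diesel generator: 91.5 − 20·log₁₀(8.9/2.0) = 91.5 − 12.97 = 78.53 dB(A).
CNC lathe: 81.7 − 20·log₁₀(25.4/2.0) = 81.7 − 22.08 = 59.62 dB(A).
compressor: 89.3 − 20·log₁₀(13.5/2.0) = 89.3 − 16.59 = 72.71 dB(A).
Σ 10^(L/10) = 9.093e+07 → L_total = 10·log₁₀(9.093e+07) = 79.59 dB(A).

79.6 dB(A)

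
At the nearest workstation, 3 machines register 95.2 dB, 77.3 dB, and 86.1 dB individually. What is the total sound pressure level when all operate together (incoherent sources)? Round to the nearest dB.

For uncorrelated sources the intensities add, so convert each level to linear form, sum, and take 10·log₁₀ of the total.
Σ 10^(L/10) = 10^(95.2/10) + 10^(77.3/10) + 10^(86.1/10) = 3.772e+09.
L_total = 10·log₁₀(3.772e+09) = 95.77 dB.

96 dB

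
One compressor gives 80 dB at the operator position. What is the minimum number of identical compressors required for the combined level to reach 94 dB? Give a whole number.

26

Need L₁ + 10·log₁₀ N ≥ 94, i.e. log₁₀ N ≥ 1.40.
N ≥ 10^(14.0/10) = 25.119, so N = 26.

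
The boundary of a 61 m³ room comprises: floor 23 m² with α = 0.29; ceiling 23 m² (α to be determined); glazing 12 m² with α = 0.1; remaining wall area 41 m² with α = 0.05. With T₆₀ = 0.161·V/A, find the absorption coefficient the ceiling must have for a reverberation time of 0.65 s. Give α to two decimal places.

From T₆₀ = 0.161·V/A, the target T₆₀ = 0.65 s needs A = 0.161·61/0.65 = 15.11 m².
Absorption from the other surfaces = 23·0.29 + 12·0.1 + 41·0.05 = 9.92 m², so the ceiling must supply 5.19 m² over 23 m².
α = 5.19/23 = 0.226.

0.23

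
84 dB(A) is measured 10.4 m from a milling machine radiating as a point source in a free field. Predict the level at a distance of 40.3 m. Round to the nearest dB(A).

72 dB(A)

For a point source, L₂ = L₁ − 20·log₁₀(r₂/r₁).
L₂ = 84 − 20·log₁₀(40.3/10.4) = 84 − 11.765 = 72.23 dB(A).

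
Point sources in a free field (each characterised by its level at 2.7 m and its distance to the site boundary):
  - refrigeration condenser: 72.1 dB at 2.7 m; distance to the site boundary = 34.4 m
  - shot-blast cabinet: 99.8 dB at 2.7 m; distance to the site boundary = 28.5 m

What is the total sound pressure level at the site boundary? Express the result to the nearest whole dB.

Apply inverse-square spreading to bring every level to the receiver, then sum 10^(L/10).
refrigeration condenser: 72.1 − 20·log₁₀(34.4/2.7) = 72.1 − 22.10 = 50.00 dB.
shot-blast cabinet: 99.8 − 20·log₁₀(28.5/2.7) = 99.8 − 20.47 = 79.33 dB.
Σ 10^(L/10) = 8.581e+07 → L_total = 10·log₁₀(8.581e+07) = 79.34 dB.

79 dB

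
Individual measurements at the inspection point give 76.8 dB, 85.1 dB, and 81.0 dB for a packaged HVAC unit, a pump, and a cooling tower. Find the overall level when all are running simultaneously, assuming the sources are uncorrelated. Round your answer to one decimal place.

Incoherent sources combine by intensity addition: L_total = 10·log₁₀(Σ 10^(L_i/10)).
Σ 10^(L/10) = 10^(76.8/10) + 10^(85.1/10) + 10^(81.0/10) = 4.973e+08.
L_total = 10·log₁₀(4.973e+08) = 86.97 dB.

87.0 dB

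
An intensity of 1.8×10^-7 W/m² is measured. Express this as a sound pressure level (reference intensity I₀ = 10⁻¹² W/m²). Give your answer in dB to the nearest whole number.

53 dB

I/I₀ = 1.8×10^-7/10⁻¹² = 1.8×10^5, and L = 10·log₁₀(I/I₀).
L = 10·(0.2553 + 5) = 52.55 dB.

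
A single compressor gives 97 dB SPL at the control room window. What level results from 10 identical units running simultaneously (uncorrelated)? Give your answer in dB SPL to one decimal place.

107.0 dB SPL

With 10 equal, uncorrelated contributions the intensity is 10× that of one unit, giving a rise of 10·log₁₀ 10.
L_total = 97 + 10·log₁₀(10) = 97 + 10.000 = 107.00 dB SPL.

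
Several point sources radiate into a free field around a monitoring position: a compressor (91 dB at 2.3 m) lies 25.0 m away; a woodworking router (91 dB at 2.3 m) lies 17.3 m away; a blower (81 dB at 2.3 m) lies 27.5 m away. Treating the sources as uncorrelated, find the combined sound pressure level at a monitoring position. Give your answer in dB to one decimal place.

Apply inverse-square spreading to bring every level to the receiver, then sum 10^(L/10).
compressor: 91 − 20·log₁₀(25.0/2.3) = 91 − 20.72 = 70.28 dB.
woodworking router: 91 − 20·log₁₀(17.3/2.3) = 91 − 17.53 = 73.47 dB.
blower: 81 − 20·log₁₀(27.5/2.3) = 81 − 21.55 = 59.45 dB.
Σ 10^(L/10) = 3.379e+07 → L_total = 10·log₁₀(3.379e+07) = 75.29 dB.

75.3 dB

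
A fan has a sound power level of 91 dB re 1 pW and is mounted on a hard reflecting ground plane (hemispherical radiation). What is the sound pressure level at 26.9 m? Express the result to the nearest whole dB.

The power spreads over a hemisphere of area 2π·r², so L_p = L_w − 10·log₁₀(2π·r²).
2π·r² = 4547 m², 10·log₁₀ of that is 36.577 dB.
L_p = 91 − 36.577 = 54.42 dB.

54 dB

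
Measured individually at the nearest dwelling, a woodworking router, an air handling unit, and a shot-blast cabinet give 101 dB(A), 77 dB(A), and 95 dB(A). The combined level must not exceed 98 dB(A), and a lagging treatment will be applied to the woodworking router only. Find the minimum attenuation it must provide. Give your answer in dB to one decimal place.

6.1 dB

Fixed contribution from the other sources: Σ 10^(L/10) = 10^(77/10) + 10^(95/10) = 3.212e+09 (95.07 dB(A)).
To meet 98 dB(A) overall, the treated woodworking router may contribute at most 10^(98/10) − 3.212e+09 = 3.097e+09, i.e. 94.91 dB(A).
So the woodworking router must be reduced from 101 to 94.91 dB(A): IL = 6.09 dB.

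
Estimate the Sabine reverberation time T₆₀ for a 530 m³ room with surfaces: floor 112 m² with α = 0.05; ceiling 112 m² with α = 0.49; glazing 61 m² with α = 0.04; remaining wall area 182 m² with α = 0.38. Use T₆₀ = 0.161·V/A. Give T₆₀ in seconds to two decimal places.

0.65 s

A = Σ Sᵢαᵢ = 112·0.05 + 112·0.49 + 61·0.04 + 182·0.38 = 132.08 m².
T₆₀ = 0.161 × 530 / 132.08 = 0.646 s.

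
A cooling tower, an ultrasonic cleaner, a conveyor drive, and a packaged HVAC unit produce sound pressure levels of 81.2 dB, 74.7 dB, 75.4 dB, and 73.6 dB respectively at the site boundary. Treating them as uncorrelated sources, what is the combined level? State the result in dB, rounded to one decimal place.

83.4 dB

Incoherent sources combine by intensity addition: L_total = 10·log₁₀(Σ 10^(L_i/10)).
Σ 10^(L/10) = 10^(81.2/10) + 10^(74.7/10) + 10^(75.4/10) + 10^(73.6/10) = 2.189e+08.
L_total = 10·log₁₀(2.189e+08) = 83.40 dB.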